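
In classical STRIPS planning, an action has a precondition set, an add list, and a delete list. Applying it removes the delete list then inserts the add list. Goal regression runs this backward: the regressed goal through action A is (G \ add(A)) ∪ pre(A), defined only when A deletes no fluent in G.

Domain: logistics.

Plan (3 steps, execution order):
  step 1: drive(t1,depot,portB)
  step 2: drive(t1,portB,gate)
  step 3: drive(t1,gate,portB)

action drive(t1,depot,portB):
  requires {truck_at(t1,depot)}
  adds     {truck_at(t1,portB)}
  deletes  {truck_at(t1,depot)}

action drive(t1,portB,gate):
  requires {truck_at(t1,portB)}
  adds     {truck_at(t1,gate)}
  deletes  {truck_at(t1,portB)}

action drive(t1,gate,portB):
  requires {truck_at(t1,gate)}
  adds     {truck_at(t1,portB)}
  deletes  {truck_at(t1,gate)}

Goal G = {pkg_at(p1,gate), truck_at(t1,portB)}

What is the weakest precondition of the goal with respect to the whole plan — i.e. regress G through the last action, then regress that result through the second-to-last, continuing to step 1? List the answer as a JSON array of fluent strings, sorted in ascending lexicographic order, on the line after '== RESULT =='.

Regress step by step:
  through step 3 (drive(t1,gate,portB)): drop {truck_at(t1,portB)}, keep {pkg_at(p1,gate)}, require {truck_at(t1,gate)}
    → {pkg_at(p1,gate), truck_at(t1,gate)}
  through step 2 (drive(t1,portB,gate)): drop {truck_at(t1,gate)}, keep {pkg_at(p1,gate)}, require {truck_at(t1,portB)}
    → {pkg_at(p1,gate), truck_at(t1,portB)}
  through step 1 (drive(t1,depot,portB)): drop {truck_at(t1,portB)}, keep {pkg_at(p1,gate)}, require {truck_at(t1,depot)}
    → {pkg_at(p1,gate), truck_at(t1,depot)}

== RESULT ==
["pkg_at(p1,gate)", "truck_at(t1,depot)"]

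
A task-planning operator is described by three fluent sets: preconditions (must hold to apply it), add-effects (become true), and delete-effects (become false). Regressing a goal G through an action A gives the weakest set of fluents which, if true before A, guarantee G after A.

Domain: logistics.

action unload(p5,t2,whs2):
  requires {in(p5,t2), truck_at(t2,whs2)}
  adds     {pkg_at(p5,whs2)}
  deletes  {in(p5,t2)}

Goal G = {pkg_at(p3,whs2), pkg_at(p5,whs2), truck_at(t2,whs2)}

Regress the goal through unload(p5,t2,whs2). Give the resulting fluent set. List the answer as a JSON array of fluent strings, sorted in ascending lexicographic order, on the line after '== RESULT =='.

Regress:
  G ∩ del = {}  (empty — regression defined)
  G \ add = {pkg_at(p3,whs2), pkg_at(p5,whs2), truck_at(t2,whs2)} \ {pkg_at(p5,whs2)} = {pkg_at(p3,whs2), truck_at(t2,whs2)}
  ∪ pre   = {pkg_at(p3,whs2), truck_at(t2,whs2)} ∪ {in(p5,t2), truck_at(t2,whs2)}
          = {in(p5,t2), pkg_at(p3,whs2), truck_at(t2,whs2)}

== RESULT ==
["in(p5,t2)", "pkg_at(p3,whs2)", "truck_at(t2,whs2)"]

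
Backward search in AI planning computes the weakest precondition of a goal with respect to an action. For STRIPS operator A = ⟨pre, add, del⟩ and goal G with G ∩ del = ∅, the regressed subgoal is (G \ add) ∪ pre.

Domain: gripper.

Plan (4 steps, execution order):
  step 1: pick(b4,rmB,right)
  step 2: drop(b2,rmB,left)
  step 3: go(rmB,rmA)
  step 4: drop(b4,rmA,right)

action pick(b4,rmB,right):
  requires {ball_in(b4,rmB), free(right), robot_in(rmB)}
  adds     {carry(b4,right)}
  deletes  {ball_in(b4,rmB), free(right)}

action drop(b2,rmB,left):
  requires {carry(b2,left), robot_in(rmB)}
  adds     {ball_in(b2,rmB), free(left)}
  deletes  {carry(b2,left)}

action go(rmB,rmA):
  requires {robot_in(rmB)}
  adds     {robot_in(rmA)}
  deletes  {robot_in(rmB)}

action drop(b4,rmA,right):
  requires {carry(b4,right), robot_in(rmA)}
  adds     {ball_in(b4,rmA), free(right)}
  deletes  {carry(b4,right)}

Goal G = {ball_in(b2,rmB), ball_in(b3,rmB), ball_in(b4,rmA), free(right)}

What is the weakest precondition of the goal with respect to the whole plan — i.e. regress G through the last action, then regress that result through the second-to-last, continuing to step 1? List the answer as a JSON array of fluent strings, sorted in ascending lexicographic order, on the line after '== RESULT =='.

Regress step by step:
  through step 4 (drop(b4,rmA,right)): drop {ball_in(b4,rmA), free(right)}, keep {ball_in(b2,rmB), ball_in(b3,rmB)}, require {carry(b4,right), robot_in(rmA)}
    → {ball_in(b2,rmB), ball_in(b3,rmB), carry(b4,right), robot_in(rmA)}
  through step 3 (go(rmB,rmA)): drop {robot_in(rmA)}, keep {ball_in(b2,rmB), ball_in(b3,rmB), carry(b4,right)}, require {robot_in(rmB)}
    → {ball_in(b2,rmB), ball_in(b3,rmB), carry(b4,right), robot_in(rmB)}
  through step 2 (drop(b2,rmB,left)): drop {ball_in(b2,rmB)}, keep {ball_in(b3,rmB), carry(b4,right), robot_in(rmB)}, require {carry(b2,left), robot_in(rmB)}
    → {ball_in(b3,rmB), carry(b2,left), carry(b4,right), robot_in(rmB)}
  through step 1 (pick(b4,rmB,right)): drop {carry(b4,right)}, keep {ball_in(b3,rmB), carry(b2,left), robot_in(rmB)}, require {ball_in(b4,rmB), free(right), robot_in(rmB)}
    → {ball_in(b3,rmB), ball_in(b4,rmB), carry(b2,left), free(right), robot_in(rmB)}

== RESULT ==
["ball_in(b3,rmB)", "ball_in(b4,rmB)", "carry(b2,left)", "free(right)", "robot_in(rmB)"]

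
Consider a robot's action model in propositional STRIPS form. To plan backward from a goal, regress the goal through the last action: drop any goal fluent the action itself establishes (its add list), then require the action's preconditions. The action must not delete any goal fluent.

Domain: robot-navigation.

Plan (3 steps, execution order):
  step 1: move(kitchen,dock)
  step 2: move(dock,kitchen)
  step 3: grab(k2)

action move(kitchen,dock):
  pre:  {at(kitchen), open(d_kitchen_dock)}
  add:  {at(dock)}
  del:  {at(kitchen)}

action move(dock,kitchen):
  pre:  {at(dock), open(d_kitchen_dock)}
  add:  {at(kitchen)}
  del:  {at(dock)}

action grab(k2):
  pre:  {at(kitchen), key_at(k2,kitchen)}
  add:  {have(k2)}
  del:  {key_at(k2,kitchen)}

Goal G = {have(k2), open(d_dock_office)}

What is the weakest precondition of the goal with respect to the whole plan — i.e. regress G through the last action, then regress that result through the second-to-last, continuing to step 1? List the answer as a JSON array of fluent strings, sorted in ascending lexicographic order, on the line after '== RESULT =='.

Regress step by step:
  through step 3 (grab(k2)): drop {have(k2)}, keep {open(d_dock_office)}, require {at(kitchen), key_at(k2,kitchen)}
    → {at(kitchen), key_at(k2,kitchen), open(d_dock_office)}
  through step 2 (move(dock,kitchen)): drop {at(kitchen)}, keep {key_at(k2,kitchen), open(d_dock_office)}, require {at(dock), open(d_kitchen_dock)}
    → {at(dock), key_at(k2,kitchen), open(d_dock_office), open(d_kitchen_dock)}
  through step 1 (move(kitchen,dock)): drop {at(dock)}, keep {key_at(k2,kitchen), open(d_dock_office), open(d_kitchen_dock)}, require {at(kitchen), open(d_kitchen_dock)}
    → {at(kitchen), key_at(k2,kitchen), open(d_dock_office), open(d_kitchen_dock)}

== RESULT ==
["at(kitchen)", "key_at(k2,kitchen)", "open(d_dock_office)", "open(d_kitchen_dock)"]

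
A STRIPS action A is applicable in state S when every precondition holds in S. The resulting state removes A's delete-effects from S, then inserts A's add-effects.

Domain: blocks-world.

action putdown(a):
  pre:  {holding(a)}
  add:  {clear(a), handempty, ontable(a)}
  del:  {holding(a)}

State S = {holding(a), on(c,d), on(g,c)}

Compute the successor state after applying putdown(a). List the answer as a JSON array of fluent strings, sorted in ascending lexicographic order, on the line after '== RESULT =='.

Progress:
  pre ⊆ S: {holding(a)} ⊆ S  — applicable
  S \ del = {on(c,d), on(g,c)}
  ∪ add   = {clear(a), handempty, on(c,d), on(g,c), ontable(a)}

== RESULT ==
["clear(a)", "handempty", "on(c,d)", "on(g,c)", "ontable(a)"]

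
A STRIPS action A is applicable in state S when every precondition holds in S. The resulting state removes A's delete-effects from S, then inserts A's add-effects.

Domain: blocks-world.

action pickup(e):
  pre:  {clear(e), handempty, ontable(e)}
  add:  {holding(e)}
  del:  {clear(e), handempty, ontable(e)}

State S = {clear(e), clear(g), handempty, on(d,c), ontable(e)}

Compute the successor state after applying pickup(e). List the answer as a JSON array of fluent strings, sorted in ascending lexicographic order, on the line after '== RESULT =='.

Compute (S \ del) ∪ add:
  pre ⊆ S: {clear(e), handempty, ontable(e)} ⊆ S  — applicable
  S \ del = {clear(g), on(d,c)}
  ∪ add   = {clear(g), holding(e), on(d,c)}

== RESULT ==
["clear(g)", "holding(e)", "on(d,c)"]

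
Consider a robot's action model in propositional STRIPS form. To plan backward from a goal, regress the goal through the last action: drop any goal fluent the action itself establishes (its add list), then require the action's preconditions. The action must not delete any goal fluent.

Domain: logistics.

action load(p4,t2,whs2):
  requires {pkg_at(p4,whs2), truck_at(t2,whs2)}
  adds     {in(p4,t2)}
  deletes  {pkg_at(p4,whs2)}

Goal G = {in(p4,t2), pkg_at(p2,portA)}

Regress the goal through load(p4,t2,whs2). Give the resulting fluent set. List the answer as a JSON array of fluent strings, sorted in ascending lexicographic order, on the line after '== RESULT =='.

Regress:
  G ∩ del = {}  (empty — regression defined)
  G \ add = {in(p4,t2), pkg_at(p2,portA)} \ {in(p4,t2)} = {pkg_at(p2,portA)}
  ∪ pre   = {pkg_at(p2,portA)} ∪ {pkg_at(p4,whs2), truck_at(t2,whs2)}
          = {pkg_at(p2,portA), pkg_at(p4,whs2), truck_at(t2,whs2)}

== RESULT ==
["pkg_at(p2,portA)", "pkg_at(p4,whs2)", "truck_at(t2,whs2)"]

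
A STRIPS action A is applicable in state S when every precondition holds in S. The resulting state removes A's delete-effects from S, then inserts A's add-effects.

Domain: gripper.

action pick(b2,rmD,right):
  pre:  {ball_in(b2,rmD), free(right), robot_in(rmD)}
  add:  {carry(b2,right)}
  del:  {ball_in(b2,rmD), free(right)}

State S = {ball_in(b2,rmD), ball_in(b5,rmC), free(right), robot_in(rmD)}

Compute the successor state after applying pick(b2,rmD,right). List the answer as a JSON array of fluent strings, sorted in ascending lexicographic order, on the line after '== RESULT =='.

Compute (S \ del) ∪ add:
  pre ⊆ S: {ball_in(b2,rmD), free(right), robot_in(rmD)} ⊆ S  — applicable
  S \ del = {ball_in(b5,rmC), robot_in(rmD)}
  ∪ add   = {ball_in(b5,rmC), carry(b2,right), robot_in(rmD)}

== RESULT ==
["ball_in(b5,rmC)", "carry(b2,right)", "robot_in(rmD)"]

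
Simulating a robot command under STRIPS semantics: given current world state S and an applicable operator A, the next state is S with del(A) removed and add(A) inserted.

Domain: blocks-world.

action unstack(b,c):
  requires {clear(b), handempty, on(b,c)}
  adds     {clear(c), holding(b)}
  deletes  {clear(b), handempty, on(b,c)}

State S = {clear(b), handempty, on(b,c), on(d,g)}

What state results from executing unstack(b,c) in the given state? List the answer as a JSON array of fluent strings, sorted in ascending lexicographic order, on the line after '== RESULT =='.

Compute (S \ del) ∪ add:
  pre ⊆ S: {clear(b), handempty, on(b,c)} ⊆ S  — applicable
  S \ del = {on(d,g)}
  ∪ add   = {clear(c), holding(b), on(d,g)}

== RESULT ==
["clear(c)", "holding(b)", "on(d,g)"]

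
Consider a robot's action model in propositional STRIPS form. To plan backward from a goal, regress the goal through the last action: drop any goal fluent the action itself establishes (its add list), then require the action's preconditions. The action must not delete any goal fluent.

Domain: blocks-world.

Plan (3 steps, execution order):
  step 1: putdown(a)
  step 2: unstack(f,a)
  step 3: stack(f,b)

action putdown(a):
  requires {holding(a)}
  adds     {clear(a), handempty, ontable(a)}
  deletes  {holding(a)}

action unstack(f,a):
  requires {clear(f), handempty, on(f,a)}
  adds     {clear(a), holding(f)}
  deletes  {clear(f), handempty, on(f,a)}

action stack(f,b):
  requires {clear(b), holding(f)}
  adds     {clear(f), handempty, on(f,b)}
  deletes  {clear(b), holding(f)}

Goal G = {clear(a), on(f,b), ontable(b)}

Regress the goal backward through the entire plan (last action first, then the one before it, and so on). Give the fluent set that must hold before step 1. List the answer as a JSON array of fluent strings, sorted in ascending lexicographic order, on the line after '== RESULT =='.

Regress step by step:
  through step 3 (stack(f,b)): drop {on(f,b)}, keep {clear(a), ontable(b)}, require {clear(b), holding(f)}
    → {clear(a), clear(b), holding(f), ontable(b)}
  through step 2 (unstack(f,a)): drop {clear(a), holding(f)}, keep {clear(b), ontable(b)}, require {clear(f), handempty, on(f,a)}
    → {clear(b), clear(f), handempty, on(f,a), ontable(b)}
  through step 1 (putdown(a)): drop {handempty}, keep {clear(b), clear(f), on(f,a), ontable(b)}, require {holding(a)}
    → {clear(b), clear(f), holding(a), on(f,a), ontable(b)}

== RESULT ==
["clear(b)", "clear(f)", "holding(a)", "on(f,a)", "ontable(b)"]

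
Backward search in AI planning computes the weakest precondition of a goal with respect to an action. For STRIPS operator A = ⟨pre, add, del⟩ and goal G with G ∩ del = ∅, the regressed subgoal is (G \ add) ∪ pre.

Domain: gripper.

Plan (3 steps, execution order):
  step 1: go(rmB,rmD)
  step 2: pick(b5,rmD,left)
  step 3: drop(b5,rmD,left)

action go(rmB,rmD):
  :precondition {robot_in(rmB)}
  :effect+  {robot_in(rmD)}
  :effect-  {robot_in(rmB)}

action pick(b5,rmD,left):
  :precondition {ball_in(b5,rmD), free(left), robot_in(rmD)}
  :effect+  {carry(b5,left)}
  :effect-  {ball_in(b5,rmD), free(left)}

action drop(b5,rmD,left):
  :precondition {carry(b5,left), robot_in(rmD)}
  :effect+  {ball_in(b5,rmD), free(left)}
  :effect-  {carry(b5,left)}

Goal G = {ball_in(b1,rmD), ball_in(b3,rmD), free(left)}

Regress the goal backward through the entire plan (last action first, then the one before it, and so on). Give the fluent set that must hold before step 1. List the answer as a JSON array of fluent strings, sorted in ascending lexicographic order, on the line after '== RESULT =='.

Regress step by step:
  through step 3 (drop(b5,rmD,left)): drop {free(left)}, keep {ball_in(b1,rmD), ball_in(b3,rmD)}, require {carry(b5,left), robot_in(rmD)}
    → {ball_in(b1,rmD), ball_in(b3,rmD), carry(b5,left), robot_in(rmD)}
  through step 2 (pick(b5,rmD,left)): drop {carry(b5,left)}, keep {ball_in(b1,rmD), ball_in(b3,rmD), robot_in(rmD)}, require {ball_in(b5,rmD), free(left), robot_in(rmD)}
    → {ball_in(b1,rmD), ball_in(b3,rmD), ball_in(b5,rmD), free(left), robot_in(rmD)}
  through step 1 (go(rmB,rmD)): drop {robot_in(rmD)}, keep {ball_in(b1,rmD), ball_in(b3,rmD), ball_in(b5,rmD), free(left)}, require {robot_in(rmB)}
    → {ball_in(b1,rmD), ball_in(b3,rmD), ball_in(b5,rmD), free(left), robot_in(rmB)}

== RESULT ==
["ball_in(b1,rmD)", "ball_in(b3,rmD)", "ball_in(b5,rmD)", "free(left)", "robot_in(rmB)"]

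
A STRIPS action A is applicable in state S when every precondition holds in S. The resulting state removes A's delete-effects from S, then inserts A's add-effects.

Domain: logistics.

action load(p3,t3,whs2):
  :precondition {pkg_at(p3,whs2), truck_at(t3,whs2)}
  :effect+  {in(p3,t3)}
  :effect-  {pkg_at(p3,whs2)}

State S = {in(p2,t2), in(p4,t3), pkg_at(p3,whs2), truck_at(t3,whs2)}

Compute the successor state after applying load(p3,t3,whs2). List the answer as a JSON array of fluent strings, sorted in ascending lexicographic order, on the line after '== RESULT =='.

Progress:
  pre ⊆ S: {pkg_at(p3,whs2), truck_at(t3,whs2)} ⊆ S  — applicable
  S \ del = {in(p2,t2), in(p4,t3), truck_at(t3,whs2)}
  ∪ add   = {in(p2,t2), in(p3,t3), in(p4,t3), truck_at(t3,whs2)}

== RESULT ==
["in(p2,t2)", "in(p3,t3)", "in(p4,t3)", "truck_at(t3,whs2)"]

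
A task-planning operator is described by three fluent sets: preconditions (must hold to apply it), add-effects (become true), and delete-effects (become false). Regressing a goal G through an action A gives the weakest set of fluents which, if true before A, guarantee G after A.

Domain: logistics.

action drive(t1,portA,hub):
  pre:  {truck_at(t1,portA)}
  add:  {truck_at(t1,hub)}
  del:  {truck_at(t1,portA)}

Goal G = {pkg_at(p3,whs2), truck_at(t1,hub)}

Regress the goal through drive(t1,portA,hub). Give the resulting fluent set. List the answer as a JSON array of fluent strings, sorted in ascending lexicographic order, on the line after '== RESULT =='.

Compute (G \ add) ∪ pre:
  G ∩ del = {}  (empty — regression defined)
  G \ add = {pkg_at(p3,whs2), truck_at(t1,hub)} \ {truck_at(t1,hub)} = {pkg_at(p3,whs2)}
  ∪ pre   = {pkg_at(p3,whs2)} ∪ {truck_at(t1,portA)}
          = {pkg_at(p3,whs2), truck_at(t1,portA)}

== RESULT ==
["pkg_at(p3,whs2)", "truck_at(t1,portA)"]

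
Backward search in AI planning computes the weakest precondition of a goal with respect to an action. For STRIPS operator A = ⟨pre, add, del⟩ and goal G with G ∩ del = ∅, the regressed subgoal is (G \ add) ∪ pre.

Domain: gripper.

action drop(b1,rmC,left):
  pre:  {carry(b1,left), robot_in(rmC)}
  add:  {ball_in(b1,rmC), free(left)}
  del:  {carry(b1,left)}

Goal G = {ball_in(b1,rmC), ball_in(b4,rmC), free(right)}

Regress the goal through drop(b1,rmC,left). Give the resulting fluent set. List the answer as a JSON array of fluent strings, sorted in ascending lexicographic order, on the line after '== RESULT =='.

Regress:
  G ∩ del = {}  (empty — regression defined)
  G \ add = {ball_in(b1,rmC), ball_in(b4,rmC), free(right)} \ {ball_in(b1,rmC), free(left)} = {ball_in(b4,rmC), free(right)}
  ∪ pre   = {ball_in(b4,rmC), free(right)} ∪ {carry(b1,left), robot_in(rmC)}
          = {ball_in(b4,rmC), carry(b1,left), free(right), robot_in(rmC)}

== RESULT ==
["ball_in(b4,rmC)", "carry(b1,left)", "free(right)", "robot_in(rmC)"]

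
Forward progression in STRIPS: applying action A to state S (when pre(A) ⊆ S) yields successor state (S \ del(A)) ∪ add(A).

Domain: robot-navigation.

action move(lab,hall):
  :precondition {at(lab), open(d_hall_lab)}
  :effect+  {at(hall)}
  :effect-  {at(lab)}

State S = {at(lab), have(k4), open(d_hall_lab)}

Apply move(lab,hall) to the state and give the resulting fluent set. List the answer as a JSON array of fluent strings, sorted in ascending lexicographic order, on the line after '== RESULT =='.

Compute (S \ del) ∪ add:
  pre ⊆ S: {at(lab), open(d_hall_lab)} ⊆ S  — applicable
  S \ del = {have(k4), open(d_hall_lab)}
  ∪ add   = {at(hall), have(k4), open(d_hall_lab)}

== RESULT ==
["at(hall)", "have(k4)", "open(d_hall_lab)"]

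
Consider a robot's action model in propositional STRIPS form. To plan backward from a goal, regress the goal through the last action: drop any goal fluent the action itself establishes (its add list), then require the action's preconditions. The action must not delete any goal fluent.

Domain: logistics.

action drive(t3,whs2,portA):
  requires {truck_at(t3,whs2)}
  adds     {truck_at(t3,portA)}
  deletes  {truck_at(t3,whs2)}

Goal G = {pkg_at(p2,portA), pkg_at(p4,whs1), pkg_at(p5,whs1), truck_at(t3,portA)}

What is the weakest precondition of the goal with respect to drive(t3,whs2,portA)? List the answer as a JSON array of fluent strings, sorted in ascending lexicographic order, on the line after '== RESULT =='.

Regress:
  G ∩ del = {}  (empty — regression defined)
  G \ add = {pkg_at(p2,portA), pkg_at(p4,whs1), pkg_at(p5,whs1), truck_at(t3,portA)} \ {truck_at(t3,portA)} = {pkg_at(p2,portA), pkg_at(p4,whs1), pkg_at(p5,whs1)}
  ∪ pre   = {pkg_at(p2,portA), pkg_at(p4,whs1), pkg_at(p5,whs1)} ∪ {truck_at(t3,whs2)}
          = {pkg_at(p2,portA), pkg_at(p4,whs1), pkg_at(p5,whs1), truck_at(t3,whs2)}

== RESULT ==
["pkg_at(p2,portA)", "pkg_at(p4,whs1)", "pkg_at(p5,whs1)", "truck_at(t3,whs2)"]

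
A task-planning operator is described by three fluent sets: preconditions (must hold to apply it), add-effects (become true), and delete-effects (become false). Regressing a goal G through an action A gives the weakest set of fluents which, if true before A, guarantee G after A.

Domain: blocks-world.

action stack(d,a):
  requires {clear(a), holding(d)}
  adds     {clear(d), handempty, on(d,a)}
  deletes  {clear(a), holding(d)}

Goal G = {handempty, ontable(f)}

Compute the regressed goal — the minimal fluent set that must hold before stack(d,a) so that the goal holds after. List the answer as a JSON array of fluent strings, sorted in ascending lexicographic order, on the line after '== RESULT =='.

Compute (G \ add) ∪ pre:
  G ∩ del = {}  (empty — regression defined)
  G \ add = {handempty, ontable(f)} \ {clear(d), handempty, on(d,a)} = {ontable(f)}
  ∪ pre   = {ontable(f)} ∪ {clear(a), holding(d)}
          = {clear(a), holding(d), ontable(f)}

== RESULT ==
["clear(a)", "holding(d)", "ontable(f)"]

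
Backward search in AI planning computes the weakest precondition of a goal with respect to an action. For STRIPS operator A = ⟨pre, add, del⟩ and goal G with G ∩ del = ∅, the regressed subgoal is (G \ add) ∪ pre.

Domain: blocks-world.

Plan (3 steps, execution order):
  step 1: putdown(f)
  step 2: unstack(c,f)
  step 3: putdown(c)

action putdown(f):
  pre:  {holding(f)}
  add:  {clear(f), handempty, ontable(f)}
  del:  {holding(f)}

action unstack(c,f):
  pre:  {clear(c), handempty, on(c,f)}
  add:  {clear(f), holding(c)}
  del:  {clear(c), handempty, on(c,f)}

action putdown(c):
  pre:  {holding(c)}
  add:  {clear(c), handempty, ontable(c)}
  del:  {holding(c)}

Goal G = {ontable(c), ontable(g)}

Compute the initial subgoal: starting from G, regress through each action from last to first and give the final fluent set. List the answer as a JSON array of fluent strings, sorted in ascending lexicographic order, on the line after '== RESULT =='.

Regress step by step:
  through step 3 (putdown(c)): drop {ontable(c)}, keep {ontable(g)}, require {holding(c)}
    → {holding(c), ontable(g)}
  through step 2 (unstack(c,f)): drop {holding(c)}, keep {ontable(g)}, require {clear(c), handempty, on(c,f)}
    → {clear(c), handempty, on(c,f), ontable(g)}
  through step 1 (putdown(f)): drop {handempty}, keep {clear(c), on(c,f), ontable(g)}, require {holding(f)}
    → {clear(c), holding(f), on(c,f), ontable(g)}

== RESULT ==
["clear(c)", "holding(f)", "on(c,f)", "ontable(g)"]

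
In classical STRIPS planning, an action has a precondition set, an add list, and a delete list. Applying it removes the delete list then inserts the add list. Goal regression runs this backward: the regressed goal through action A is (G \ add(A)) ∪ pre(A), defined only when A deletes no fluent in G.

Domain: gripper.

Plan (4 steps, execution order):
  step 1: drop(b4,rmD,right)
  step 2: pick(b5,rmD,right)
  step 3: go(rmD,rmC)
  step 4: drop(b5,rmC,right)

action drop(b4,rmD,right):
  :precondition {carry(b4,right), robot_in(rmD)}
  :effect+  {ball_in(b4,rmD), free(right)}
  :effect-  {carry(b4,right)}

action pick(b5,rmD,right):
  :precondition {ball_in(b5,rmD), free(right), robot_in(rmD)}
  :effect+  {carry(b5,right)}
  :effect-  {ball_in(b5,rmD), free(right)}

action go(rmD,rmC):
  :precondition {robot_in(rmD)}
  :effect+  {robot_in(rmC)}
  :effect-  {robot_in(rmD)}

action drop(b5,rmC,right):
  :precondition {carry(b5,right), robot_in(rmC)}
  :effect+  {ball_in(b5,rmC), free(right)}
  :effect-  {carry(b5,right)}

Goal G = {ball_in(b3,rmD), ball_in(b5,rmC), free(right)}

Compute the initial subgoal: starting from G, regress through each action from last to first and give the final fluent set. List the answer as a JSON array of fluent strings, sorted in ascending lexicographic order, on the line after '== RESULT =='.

Work backward from the goal:
  through step 4 (drop(b5,rmC,right)): drop {ball_in(b5,rmC), free(right)}, keep {ball_in(b3,rmD)}, require {carry(b5,right), robot_in(rmC)}
    → {ball_in(b3,rmD), carry(b5,right), robot_in(rmC)}
  through step 3 (go(rmD,rmC)): drop {robot_in(rmC)}, keep {ball_in(b3,rmD), carry(b5,right)}, require {robot_in(rmD)}
    → {ball_in(b3,rmD), carry(b5,right), robot_in(rmD)}
  through step 2 (pick(b5,rmD,right)): drop {carry(b5,right)}, keep {ball_in(b3,rmD), robot_in(rmD)}, require {ball_in(b5,rmD), free(right), robot_in(rmD)}
    → {ball_in(b3,rmD), ball_in(b5,rmD), free(right), robot_in(rmD)}
  through step 1 (drop(b4,rmD,right)): drop {free(right)}, keep {ball_in(b3,rmD), ball_in(b5,rmD), robot_in(rmD)}, require {carry(b4,right), robot_in(rmD)}
    → {ball_in(b3,rmD), ball_in(b5,rmD), carry(b4,right), robot_in(rmD)}

== RESULT ==
["ball_in(b3,rmD)", "ball_in(b5,rmD)", "carry(b4,right)", "robot_in(rmD)"]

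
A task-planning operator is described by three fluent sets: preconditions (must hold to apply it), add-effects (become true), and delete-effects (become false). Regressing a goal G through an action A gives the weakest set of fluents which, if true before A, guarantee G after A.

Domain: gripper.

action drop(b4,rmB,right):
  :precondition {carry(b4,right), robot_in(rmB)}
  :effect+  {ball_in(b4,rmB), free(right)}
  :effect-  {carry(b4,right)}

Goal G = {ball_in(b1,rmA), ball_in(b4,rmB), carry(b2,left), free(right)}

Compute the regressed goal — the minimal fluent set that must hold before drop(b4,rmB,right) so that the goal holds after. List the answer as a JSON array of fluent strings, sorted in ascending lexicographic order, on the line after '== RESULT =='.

Compute (G \ add) ∪ pre:
  G ∩ del = {}  (empty — regression defined)
  G \ add = {ball_in(b1,rmA), ball_in(b4,rmB), carry(b2,left), free(right)} \ {ball_in(b4,rmB), free(right)} = {ball_in(b1,rmA), carry(b2,left)}
  ∪ pre   = {ball_in(b1,rmA), carry(b2,left)} ∪ {carry(b4,right), robot_in(rmB)}
          = {ball_in(b1,rmA), carry(b2,left), carry(b4,right), robot_in(rmB)}

== RESULT ==
["ball_in(b1,rmA)", "carry(b2,left)", "carry(b4,right)", "robot_in(rmB)"]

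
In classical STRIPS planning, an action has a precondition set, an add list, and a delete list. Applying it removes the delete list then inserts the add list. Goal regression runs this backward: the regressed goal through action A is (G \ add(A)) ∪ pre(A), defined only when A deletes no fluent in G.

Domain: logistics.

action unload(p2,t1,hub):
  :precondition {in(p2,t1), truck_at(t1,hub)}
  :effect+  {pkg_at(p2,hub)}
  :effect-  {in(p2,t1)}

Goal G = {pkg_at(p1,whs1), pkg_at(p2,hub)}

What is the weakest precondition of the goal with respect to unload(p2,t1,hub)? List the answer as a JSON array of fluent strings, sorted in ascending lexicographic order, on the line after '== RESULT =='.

Regress:
  G ∩ del = {}  (empty — regression defined)
  G \ add = {pkg_at(p1,whs1), pkg_at(p2,hub)} \ {pkg_at(p2,hub)} = {pkg_at(p1,whs1)}
  ∪ pre   = {pkg_at(p1,whs1)} ∪ {in(p2,t1), truck_at(t1,hub)}
          = {in(p2,t1), pkg_at(p1,whs1), truck_at(t1,hub)}

== RESULT ==
["in(p2,t1)", "pkg_at(p1,whs1)", "truck_at(t1,hub)"]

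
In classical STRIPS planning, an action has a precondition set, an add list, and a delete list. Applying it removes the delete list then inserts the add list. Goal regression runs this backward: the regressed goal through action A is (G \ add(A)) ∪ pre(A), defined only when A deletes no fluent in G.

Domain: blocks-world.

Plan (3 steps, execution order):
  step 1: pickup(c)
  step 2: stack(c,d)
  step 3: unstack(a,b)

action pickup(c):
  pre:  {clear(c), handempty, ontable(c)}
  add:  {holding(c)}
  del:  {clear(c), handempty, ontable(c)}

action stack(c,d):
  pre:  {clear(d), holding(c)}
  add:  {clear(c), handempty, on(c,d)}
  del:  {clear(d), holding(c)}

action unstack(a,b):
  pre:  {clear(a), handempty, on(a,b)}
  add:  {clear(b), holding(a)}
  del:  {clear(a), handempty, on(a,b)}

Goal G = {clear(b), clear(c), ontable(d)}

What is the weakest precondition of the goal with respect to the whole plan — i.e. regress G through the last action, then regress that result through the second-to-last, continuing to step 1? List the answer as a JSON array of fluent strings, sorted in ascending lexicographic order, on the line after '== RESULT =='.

Work backward from the goal:
  through step 3 (unstack(a,b)): drop {clear(b)}, keep {clear(c), ontable(d)}, require {clear(a), handempty, on(a,b)}
    → {clear(a), clear(c), handempty, on(a,b), ontable(d)}
  through step 2 (stack(c,d)): drop {clear(c), handempty}, keep {clear(a), on(a,b), ontable(d)}, require {clear(d), holding(c)}
    → {clear(a), clear(d), holding(c), on(a,b), ontable(d)}
  through step 1 (pickup(c)): drop {holding(c)}, keep {clear(a), clear(d), on(a,b), ontable(d)}, require {clear(c), handempty, ontable(c)}
    → {clear(a), clear(c), clear(d), handempty, on(a,b), ontable(c), ontable(d)}

== RESULT ==
["clear(a)", "clear(c)", "clear(d)", "handempty", "on(a,b)", "ontable(c)", "ontable(d)"]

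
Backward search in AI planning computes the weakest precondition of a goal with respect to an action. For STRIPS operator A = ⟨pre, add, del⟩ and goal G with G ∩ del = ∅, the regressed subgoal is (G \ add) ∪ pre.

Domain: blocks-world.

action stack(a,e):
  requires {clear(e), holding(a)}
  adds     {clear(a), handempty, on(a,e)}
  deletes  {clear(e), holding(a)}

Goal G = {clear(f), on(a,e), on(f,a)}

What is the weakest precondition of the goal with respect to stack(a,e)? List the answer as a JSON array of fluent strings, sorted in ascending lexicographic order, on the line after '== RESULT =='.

Compute (G \ add) ∪ pre:
  G ∩ del = {}  (empty — regression defined)
  G \ add = {clear(f), on(a,e), on(f,a)} \ {clear(a), handempty, on(a,e)} = {clear(f), on(f,a)}
  ∪ pre   = {clear(f), on(f,a)} ∪ {clear(e), holding(a)}
          = {clear(e), clear(f), holding(a), on(f,a)}

== RESULT ==
["clear(e)", "clear(f)", "holding(a)", "on(f,a)"]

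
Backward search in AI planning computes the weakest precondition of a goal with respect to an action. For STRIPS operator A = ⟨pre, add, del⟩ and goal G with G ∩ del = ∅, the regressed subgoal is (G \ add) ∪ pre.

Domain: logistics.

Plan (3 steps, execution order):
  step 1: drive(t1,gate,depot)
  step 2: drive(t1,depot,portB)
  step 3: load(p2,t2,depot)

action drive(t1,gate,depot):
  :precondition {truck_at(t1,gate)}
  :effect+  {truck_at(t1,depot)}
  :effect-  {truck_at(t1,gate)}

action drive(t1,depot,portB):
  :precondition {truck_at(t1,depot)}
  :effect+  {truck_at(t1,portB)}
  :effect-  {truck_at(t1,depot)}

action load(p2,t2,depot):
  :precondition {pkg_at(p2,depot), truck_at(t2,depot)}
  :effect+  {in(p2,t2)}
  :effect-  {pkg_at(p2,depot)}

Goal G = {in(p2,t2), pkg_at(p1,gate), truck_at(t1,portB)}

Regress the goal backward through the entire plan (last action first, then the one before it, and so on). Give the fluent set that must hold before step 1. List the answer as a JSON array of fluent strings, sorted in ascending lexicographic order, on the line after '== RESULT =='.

Work backward from the goal:
  through step 3 (load(p2,t2,depot)): drop {in(p2,t2)}, keep {pkg_at(p1,gate), truck_at(t1,portB)}, require {pkg_at(p2,depot), truck_at(t2,depot)}
    → {pkg_at(p1,gate), pkg_at(p2,depot), truck_at(t1,portB), truck_at(t2,depot)}
  through step 2 (drive(t1,depot,portB)): drop {truck_at(t1,portB)}, keep {pkg_at(p1,gate), pkg_at(p2,depot), truck_at(t2,depot)}, require {truck_at(t1,depot)}
    → {pkg_at(p1,gate), pkg_at(p2,depot), truck_at(t1,depot), truck_at(t2,depot)}
  through step 1 (drive(t1,gate,depot)): drop {truck_at(t1,depot)}, keep {pkg_at(p1,gate), pkg_at(p2,depot), truck_at(t2,depot)}, require {truck_at(t1,gate)}
    → {pkg_at(p1,gate), pkg_at(p2,depot), truck_at(t1,gate), truck_at(t2,depot)}

== RESULT ==
["pkg_at(p1,gate)", "pkg_at(p2,depot)", "truck_at(t1,gate)", "truck_at(t2,depot)"]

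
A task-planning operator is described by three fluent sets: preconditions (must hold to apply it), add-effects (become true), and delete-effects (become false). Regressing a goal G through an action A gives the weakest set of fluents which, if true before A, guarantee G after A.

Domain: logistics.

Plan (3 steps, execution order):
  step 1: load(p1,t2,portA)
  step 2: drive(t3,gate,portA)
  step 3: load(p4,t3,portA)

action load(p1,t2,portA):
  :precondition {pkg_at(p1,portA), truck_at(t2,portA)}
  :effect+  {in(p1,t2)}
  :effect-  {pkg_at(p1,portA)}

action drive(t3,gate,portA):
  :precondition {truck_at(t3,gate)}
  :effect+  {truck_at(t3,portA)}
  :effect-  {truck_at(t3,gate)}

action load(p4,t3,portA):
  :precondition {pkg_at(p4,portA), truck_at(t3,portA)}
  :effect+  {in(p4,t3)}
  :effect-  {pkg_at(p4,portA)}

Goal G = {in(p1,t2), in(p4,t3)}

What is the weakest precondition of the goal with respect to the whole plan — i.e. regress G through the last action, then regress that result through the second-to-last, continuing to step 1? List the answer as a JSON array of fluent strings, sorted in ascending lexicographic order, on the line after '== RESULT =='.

Regress step by step:
  through step 3 (load(p4,t3,portA)): drop {in(p4,t3)}, keep {in(p1,t2)}, require {pkg_at(p4,portA), truck_at(t3,portA)}
    → {in(p1,t2), pkg_at(p4,portA), truck_at(t3,portA)}
  through step 2 (drive(t3,gate,portA)): drop {truck_at(t3,portA)}, keep {in(p1,t2), pkg_at(p4,portA)}, require {truck_at(t3,gate)}
    → {in(p1,t2), pkg_at(p4,portA), truck_at(t3,gate)}
  through step 1 (load(p1,t2,portA)): drop {in(p1,t2)}, keep {pkg_at(p4,portA), truck_at(t3,gate)}, require {pkg_at(p1,portA), truck_at(t2,portA)}
    → {pkg_at(p1,portA), pkg_at(p4,portA), truck_at(t2,portA), truck_at(t3,gate)}

== RESULT ==
["pkg_at(p1,portA)", "pkg_at(p4,portA)", "truck_at(t2,portA)", "truck_at(t3,gate)"]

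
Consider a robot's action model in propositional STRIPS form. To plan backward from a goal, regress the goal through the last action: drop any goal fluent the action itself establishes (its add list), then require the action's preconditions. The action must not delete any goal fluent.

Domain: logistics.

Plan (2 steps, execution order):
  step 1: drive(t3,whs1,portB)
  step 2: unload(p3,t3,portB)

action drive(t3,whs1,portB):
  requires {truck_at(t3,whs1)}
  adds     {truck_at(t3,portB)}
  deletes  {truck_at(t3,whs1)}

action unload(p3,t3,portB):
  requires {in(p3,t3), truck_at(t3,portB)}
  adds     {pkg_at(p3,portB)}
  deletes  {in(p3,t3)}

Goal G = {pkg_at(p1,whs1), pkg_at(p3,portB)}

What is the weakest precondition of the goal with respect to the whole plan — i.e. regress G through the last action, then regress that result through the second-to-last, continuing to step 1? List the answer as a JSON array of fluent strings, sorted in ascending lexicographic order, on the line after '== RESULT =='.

Regress step by step:
  through step 2 (unload(p3,t3,portB)): drop {pkg_at(p3,portB)}, keep {pkg_at(p1,whs1)}, require {in(p3,t3), truck_at(t3,portB)}
    → {in(p3,t3), pkg_at(p1,whs1), truck_at(t3,portB)}
  through step 1 (drive(t3,whs1,portB)): drop {truck_at(t3,portB)}, keep {in(p3,t3), pkg_at(p1,whs1)}, require {truck_at(t3,whs1)}
    → {in(p3,t3), pkg_at(p1,whs1), truck_at(t3,whs1)}

== RESULT ==
["in(p3,t3)", "pkg_at(p1,whs1)", "truck_at(t3,whs1)"]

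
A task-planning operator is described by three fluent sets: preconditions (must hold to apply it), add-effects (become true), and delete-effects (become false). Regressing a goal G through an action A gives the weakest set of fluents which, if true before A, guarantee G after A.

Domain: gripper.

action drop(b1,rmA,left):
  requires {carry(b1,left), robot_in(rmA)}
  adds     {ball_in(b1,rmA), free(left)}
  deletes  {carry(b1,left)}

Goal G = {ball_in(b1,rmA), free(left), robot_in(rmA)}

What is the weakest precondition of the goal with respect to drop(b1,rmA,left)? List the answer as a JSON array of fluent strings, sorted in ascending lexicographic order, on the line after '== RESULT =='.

Compute (G \ add) ∪ pre:
  G ∩ del = {}  (empty — regression defined)
  G \ add = {ball_in(b1,rmA), free(left), robot_in(rmA)} \ {ball_in(b1,rmA), free(left)} = {robot_in(rmA)}
  ∪ pre   = {robot_in(rmA)} ∪ {carry(b1,left), robot_in(rmA)}
          = {carry(b1,left), robot_in(rmA)}

== RESULT ==
["carry(b1,left)", "robot_in(rmA)"]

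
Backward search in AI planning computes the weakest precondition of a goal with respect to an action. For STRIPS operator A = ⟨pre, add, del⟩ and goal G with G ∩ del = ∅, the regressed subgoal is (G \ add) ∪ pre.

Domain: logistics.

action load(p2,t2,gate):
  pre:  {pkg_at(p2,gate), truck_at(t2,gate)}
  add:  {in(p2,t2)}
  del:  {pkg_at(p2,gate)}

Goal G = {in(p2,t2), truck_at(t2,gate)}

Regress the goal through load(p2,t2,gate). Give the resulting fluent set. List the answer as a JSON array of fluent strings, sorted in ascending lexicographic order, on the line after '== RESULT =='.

Regress:
  G ∩ del = {}  (empty — regression defined)
  G \ add = {in(p2,t2), truck_at(t2,gate)} \ {in(p2,t2)} = {truck_at(t2,gate)}
  ∪ pre   = {truck_at(t2,gate)} ∪ {pkg_at(p2,gate), truck_at(t2,gate)}
          = {pkg_at(p2,gate), truck_at(t2,gate)}

== RESULT ==
["pkg_at(p2,gate)", "truck_at(t2,gate)"]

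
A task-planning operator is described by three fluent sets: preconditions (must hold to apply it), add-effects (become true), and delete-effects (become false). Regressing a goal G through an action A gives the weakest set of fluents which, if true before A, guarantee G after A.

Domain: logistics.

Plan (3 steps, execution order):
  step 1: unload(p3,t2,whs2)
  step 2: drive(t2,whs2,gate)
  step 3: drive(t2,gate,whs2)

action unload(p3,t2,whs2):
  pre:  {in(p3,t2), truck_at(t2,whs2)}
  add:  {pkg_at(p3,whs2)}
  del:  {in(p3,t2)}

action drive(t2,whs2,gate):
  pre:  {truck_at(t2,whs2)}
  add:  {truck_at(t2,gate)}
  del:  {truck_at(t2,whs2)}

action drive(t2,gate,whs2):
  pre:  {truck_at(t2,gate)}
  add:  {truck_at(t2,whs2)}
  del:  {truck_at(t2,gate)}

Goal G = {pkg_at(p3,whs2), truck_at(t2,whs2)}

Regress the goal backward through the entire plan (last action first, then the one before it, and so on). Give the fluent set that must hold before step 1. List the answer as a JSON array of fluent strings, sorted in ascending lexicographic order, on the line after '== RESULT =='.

Work backward from the goal:
  through step 3 (drive(t2,gate,whs2)): drop {truck_at(t2,whs2)}, keep {pkg_at(p3,whs2)}, require {truck_at(t2,gate)}
    → {pkg_at(p3,whs2), truck_at(t2,gate)}
  through step 2 (drive(t2,whs2,gate)): drop {truck_at(t2,gate)}, keep {pkg_at(p3,whs2)}, require {truck_at(t2,whs2)}
    → {pkg_at(p3,whs2), truck_at(t2,whs2)}
  through step 1 (unload(p3,t2,whs2)): drop {pkg_at(p3,whs2)}, keep {truck_at(t2,whs2)}, require {in(p3,t2), truck_at(t2,whs2)}
    → {in(p3,t2), truck_at(t2,whs2)}

== RESULT ==
["in(p3,t2)", "truck_at(t2,whs2)"]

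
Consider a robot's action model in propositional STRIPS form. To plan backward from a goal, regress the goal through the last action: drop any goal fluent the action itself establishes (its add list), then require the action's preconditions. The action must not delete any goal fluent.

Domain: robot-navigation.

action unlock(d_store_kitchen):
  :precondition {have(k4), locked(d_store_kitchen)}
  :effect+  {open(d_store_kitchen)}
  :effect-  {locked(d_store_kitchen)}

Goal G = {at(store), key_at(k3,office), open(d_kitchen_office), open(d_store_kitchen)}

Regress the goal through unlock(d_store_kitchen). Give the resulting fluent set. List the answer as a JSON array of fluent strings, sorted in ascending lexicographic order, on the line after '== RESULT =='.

Compute (G \ add) ∪ pre:
  G ∩ del = {}  (empty — regression defined)
  G \ add = {at(store), key_at(k3,office), open(d_kitchen_office), open(d_store_kitchen)} \ {open(d_store_kitchen)} = {at(store), key_at(k3,office), open(d_kitchen_office)}
  ∪ pre   = {at(store), key_at(k3,office), open(d_kitchen_office)} ∪ {have(k4), locked(d_store_kitchen)}
          = {at(store), have(k4), key_at(k3,office), locked(d_store_kitchen), open(d_kitchen_office)}

== RESULT ==
["at(store)", "have(k4)", "key_at(k3,office)", "locked(d_store_kitchen)", "open(d_kitchen_office)"]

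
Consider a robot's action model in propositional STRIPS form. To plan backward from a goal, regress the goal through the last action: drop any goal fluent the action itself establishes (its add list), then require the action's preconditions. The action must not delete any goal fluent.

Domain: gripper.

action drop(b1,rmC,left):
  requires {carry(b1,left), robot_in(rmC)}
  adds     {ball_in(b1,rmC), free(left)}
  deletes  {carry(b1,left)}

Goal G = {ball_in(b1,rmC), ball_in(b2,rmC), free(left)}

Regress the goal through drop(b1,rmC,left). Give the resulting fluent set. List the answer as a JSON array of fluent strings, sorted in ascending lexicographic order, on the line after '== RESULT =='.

Regress:
  G ∩ del = {}  (empty — regression defined)
  G \ add = {ball_in(b1,rmC), ball_in(b2,rmC), free(left)} \ {ball_in(b1,rmC), free(left)} = {ball_in(b2,rmC)}
  ∪ pre   = {ball_in(b2,rmC)} ∪ {carry(b1,left), robot_in(rmC)}
          = {ball_in(b2,rmC), carry(b1,left), robot_in(rmC)}

== RESULT ==
["ball_in(b2,rmC)", "carry(b1,left)", "robot_in(rmC)"]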